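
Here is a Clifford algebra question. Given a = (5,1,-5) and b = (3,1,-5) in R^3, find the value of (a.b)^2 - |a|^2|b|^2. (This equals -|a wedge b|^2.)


a . b = 5*3 + 1*1 + (-5)*(-5)
= 15 + 1 + 25 = 41
|a|^2 = 5^2 + 1^2 + (-5)^2 = 51
|b|^2 = 3^2 + 1^2 + (-5)^2 = 35
(a.b)^2 = 41^2 = 1681
|a|^2 * |b|^2 = 51 * 35 = 1785
Result = 1681 - 1785 = -104


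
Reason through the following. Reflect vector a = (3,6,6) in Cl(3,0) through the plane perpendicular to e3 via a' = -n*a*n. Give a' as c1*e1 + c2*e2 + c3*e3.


Reflection formula: a' = -n*a*n, with n = e3 (unit vector, n^2 = 1).
For reflection through hyperplane perp to e3:
The component along e3 flips sign, others stay.
a = (3, 6, 6)
a' = (3, 6, -6)
a' = 3*e1 + 6*e2 - 6*e3


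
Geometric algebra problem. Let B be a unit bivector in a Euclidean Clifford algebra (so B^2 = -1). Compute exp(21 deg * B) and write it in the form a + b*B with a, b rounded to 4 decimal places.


For a unit bivector B with B^2 = -1, the exponential series gives
e^(theta*B) = cos(theta) + sin(theta)*B (the GA analogue of Euler's formula).
theta = 21 degrees = 0.366519 rad
cos(21 deg) = 0.9336
sin(21 deg) = 0.3584
exp(theta*B) = 0.9336 + 0.3584*B


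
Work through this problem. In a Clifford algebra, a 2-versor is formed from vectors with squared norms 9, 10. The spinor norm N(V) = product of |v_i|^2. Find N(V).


Spinor norm N(V) = |v1|^2 * |v2|^2 * ... * |v2|^2
= 9 * 10
Running product: 9, 90
N(V) = 90


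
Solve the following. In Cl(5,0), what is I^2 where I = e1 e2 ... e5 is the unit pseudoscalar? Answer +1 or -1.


The pseudoscalar I = e1...e_n (product of all n generators) of Cl(p,q) satisfies I^2 = (-1)^(q + n(n-1)/2).
p = 5, q = 0, n = p + q = 5
n(n-1)/2 = 5 * 4 / 2 = 10
Exponent = q + n(n-1)/2 = 0 + 10 = 10
I^2 = (-1)^10 = +1


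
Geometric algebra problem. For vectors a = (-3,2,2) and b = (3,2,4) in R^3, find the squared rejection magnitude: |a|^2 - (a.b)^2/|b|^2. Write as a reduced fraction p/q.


|a|^2 = (-3)^2 + 2^2 + 2^2 = 17
|b|^2 = 3^2 + 2^2 + 4^2 = 29
a . b = (-3)*3 + 2*2 + 2*4 = 3
(a.b)^2 = 3^2 = 9
|rej|^2 = 17 - 9/29
= (493 - 9)/29
= 484/29
In lowest terms: 484/29


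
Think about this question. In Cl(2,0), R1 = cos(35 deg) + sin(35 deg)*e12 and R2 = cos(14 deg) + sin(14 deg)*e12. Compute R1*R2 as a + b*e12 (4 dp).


Same-plane rotors commute and their half-angles add:
R1*R2 = cos(a1 + a2) + sin(a1 + a2)*e12.
a1 + a2 = 35 + 14 = 49 deg
cos(49 deg) = 0.6561
sin(49 deg) = 0.7547
R1*R2 = 0.6561 + 0.7547*e12


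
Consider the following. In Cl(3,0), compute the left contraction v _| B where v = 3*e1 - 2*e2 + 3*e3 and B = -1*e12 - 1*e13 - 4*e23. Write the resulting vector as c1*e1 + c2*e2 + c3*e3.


Left contraction v _| B = <vB>_1 (grade-1 part of the geometric product vB).
Using e1_|e12 = e2, e2_|e12 = -e1, e1_|e13 = e3, e3_|e13 = -e1, e2_|e23 = e3, e3_|e23 = -e2:
e1 coeff: -v2*b12 - v3*b13 = -(-2)*(-1) - (3)*(-1) = 1
e2 coeff: v1*b12 - v3*b23 = (3)*(-1) - (3)*(-4) = 9
e3 coeff: v1*b13 + v2*b23 = (3)*(-1) + (-2)*(-4) = 5
v _| B = 1*e1 + 9*e2 + 5*e3


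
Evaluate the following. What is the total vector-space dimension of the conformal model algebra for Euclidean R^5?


The conformal model of R^5 uses Cl(6,1): the 5 Euclidean generators plus two extra orthogonal generators e+ (e+^2 = +1) and e- (e-^2 = -1), from which the null vectors e0, einf are built.
Number of generators m = 5 + 2 = 7.
dim Cl(p,q) = 2^m = 2^7 = 128


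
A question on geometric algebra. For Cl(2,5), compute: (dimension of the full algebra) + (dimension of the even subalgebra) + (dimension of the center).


n = 2 + 5 = 7
Total dim = 2^7 = 128
Even subalgebra dim = 2^6 = 64
n is odd, so center dim = 2
Sum = 128 + 64 + 2 = 194


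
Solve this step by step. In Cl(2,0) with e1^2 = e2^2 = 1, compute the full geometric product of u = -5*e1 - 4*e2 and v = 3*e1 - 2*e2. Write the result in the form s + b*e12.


Expand: (-5*e1 - 4*e2)(3*e1 - 2*e2)
= (-5)*3*e1e1 + (-5)*(-2)*e1e2 + (-4)*3*e2e1 + (-4)*(-2)*e2e2
Using e1^2 = e2^2 = 1, e2e1 = -e1e2:
Scalar part s = (-5)*3 + (-4)*(-2) = -15 + 8 = -7
Bivector part b = (-5)*(-2) - (-4)*3 = 10 - (-12) = 22
uv = -7 + 22*e12


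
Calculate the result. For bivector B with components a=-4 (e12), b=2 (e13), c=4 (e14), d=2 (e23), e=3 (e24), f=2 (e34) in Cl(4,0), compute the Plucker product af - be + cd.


Plucker relation: af - be + cd
a*f = (-4)*2 = -8
b*e = 2*3 = 6
c*d = 4*2 = 8
af - be + cd = -8 - 6 + 8
= -6


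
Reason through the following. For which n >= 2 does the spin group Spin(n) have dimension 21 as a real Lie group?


dim Spin(n) = dim so(n) = n(n-1)/2.
Solve n(n-1)/2 = 21, i.e. n^2 - n - 42 = 0.
Discriminant = 1 + 8*21 = 169
n = (1 + sqrt(169))/2 = (1 + 13)/2 = 7


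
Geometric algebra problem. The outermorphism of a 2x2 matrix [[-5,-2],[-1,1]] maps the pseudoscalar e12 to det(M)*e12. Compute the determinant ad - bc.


The outermorphism of a linear map f sends e1^e2 to f(e1)^f(e2).
f(e1) = -5*e1 - 1*e2
f(e2) = -2*e1 + 1*e2
f(e1) ^ f(e2) = (-5*e1 - 1*e2) ^ (-2*e1 + 1*e2)
= (-5)*1*e12 + (-1)*(-2)*e21
= (-5 - 2)*e12
= -7*e12
Coefficient = -7


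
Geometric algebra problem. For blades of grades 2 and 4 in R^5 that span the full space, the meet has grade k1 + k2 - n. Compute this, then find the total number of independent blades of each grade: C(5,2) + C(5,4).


Meet grade = grade(A) + grade(B) - n
= 2 + 4 - 5 = 1
C(5,2) = 10
C(5,4) = 5
dim_A + dim_B = 10 + 5 = 15


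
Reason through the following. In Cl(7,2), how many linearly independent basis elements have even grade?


Even subalgebra dimension = 2^(n-1)
n = 7 + 2 = 9
2^(9 - 1) = 2^8 = 256
Verification: sum of C(9,k) for even k = 1 + 36 + 126 + 84 + 9 = 256
Result = 256


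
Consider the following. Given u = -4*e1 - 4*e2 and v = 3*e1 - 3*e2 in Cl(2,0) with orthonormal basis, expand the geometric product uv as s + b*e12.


Expand: (-4*e1 - 4*e2)(3*e1 - 3*e2)
= (-4)*3*e1e1 + (-4)*(-3)*e1e2 + (-4)*3*e2e1 + (-4)*(-3)*e2e2
Using e1^2 = e2^2 = 1, e2e1 = -e1e2:
Scalar part s = (-4)*3 + (-4)*(-3) = -12 + 12 = 0
Bivector part b = (-4)*(-3) - (-4)*3 = 12 - (-12) = 24
uv = 0 + 24*e12


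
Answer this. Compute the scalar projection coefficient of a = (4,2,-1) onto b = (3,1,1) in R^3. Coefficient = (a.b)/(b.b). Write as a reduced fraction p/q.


Projection coefficient = (a . b) / (b . b)
a . b = 4*3 + 2*1 + (-1)*1
= 12 + 2 + (-1) = 13
b . b = 3^2 + 1^2 + 1^2
= 9 + 1 + 1 = 11
Coefficient = 13/11
In lowest terms: 13/11


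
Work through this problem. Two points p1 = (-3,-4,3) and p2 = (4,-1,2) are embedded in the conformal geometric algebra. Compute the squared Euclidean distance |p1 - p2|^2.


p1 - p2 = (-7, -3, 1)
|p1 - p2|^2 = (-7)^2 + (-3)^2 + 1^2
= 49 + 9 + 1
= 59


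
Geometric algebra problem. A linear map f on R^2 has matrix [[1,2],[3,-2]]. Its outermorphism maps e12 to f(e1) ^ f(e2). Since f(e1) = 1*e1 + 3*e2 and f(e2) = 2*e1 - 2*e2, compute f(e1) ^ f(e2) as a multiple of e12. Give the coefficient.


The outermorphism of a linear map f sends e1^e2 to f(e1)^f(e2).
f(e1) = 1*e1 + 3*e2
f(e2) = 2*e1 - 2*e2
f(e1) ^ f(e2) = (1*e1 + 3*e2) ^ (2*e1 - 2*e2)
= 1*(-2)*e12 + 3*2*e21
= (-2 - 6)*e12
= -8*e12
Coefficient = -8


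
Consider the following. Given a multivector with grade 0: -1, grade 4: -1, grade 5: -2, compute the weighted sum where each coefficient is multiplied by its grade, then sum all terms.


Grade-weighted sum = sum of grade_k * coefficient_k
0*(-1) = 0
4*(-1) = -4
5*(-2) = -10
Total = 0 + (-4) + (-10) = -14


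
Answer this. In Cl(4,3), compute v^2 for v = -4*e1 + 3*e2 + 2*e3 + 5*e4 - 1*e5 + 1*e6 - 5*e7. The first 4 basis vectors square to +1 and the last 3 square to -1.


v^2 = sum of c_i^2 * e_i^2
Positive signature terms (e_i^2 = +1): (-4)^2 + 3^2 + 2^2 + 5^2 = 54
Negative signature terms (e_j^2 = -1): (-1)^2 + 1^2 + (-5)^2 = 27
v^2 = 54 - 27 = 27


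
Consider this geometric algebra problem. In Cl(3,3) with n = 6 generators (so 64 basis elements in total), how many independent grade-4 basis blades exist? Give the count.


Number of grade-k basis blades in Cl(p,q) with n = p + q is C(n, k).
n = 3 + 3 = 6
C(6, 4) = 6! / (4! * 2!)
= 720 / (24 * 2)
= 15


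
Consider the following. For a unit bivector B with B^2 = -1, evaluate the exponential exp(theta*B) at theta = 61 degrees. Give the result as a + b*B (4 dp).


For a unit bivector B with B^2 = -1, the exponential series gives
e^(theta*B) = cos(theta) + sin(theta)*B (the GA analogue of Euler's formula).
theta = 61 degrees = 1.064651 rad
cos(61 deg) = 0.4848
sin(61 deg) = 0.8746
exp(theta*B) = 0.4848 + 0.8746*B


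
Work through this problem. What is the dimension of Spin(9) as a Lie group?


Spin(n) double-covers SO(n); both have Lie algebra so(n) of dimension n(n-1)/2.
n = 9
n(n-1) = 9 * 8 = 72
dim Spin(9) = 72/2 = 36


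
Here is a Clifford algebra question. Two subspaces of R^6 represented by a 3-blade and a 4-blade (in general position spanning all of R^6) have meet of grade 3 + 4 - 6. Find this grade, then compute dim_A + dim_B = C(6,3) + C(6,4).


Meet grade = grade(A) + grade(B) - n
= 3 + 4 - 6 = 1
C(6,3) = 20
C(6,4) = 15
dim_A + dim_B = 20 + 15 = 35


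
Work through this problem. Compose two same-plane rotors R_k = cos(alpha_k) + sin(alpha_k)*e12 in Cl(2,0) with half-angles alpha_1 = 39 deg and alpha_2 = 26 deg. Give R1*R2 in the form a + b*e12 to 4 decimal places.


Same-plane rotors commute and their half-angles add:
R1*R2 = cos(a1 + a2) + sin(a1 + a2)*e12.
a1 + a2 = 39 + 26 = 65 deg
cos(65 deg) = 0.4226
sin(65 deg) = 0.9063
R1*R2 = 0.4226 + 0.9063*e12


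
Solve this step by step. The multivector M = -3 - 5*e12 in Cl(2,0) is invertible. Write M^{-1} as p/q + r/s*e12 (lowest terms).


M = -3 - 5*e12, where e12^2 = -1.
Since M commutes with its reverse ~M = a - b*e12, M * ~M = a^2 - b^2*e12^2 = a^2 + b^2.
So M^{-1} = ~M / (a^2 + b^2) = (a - b*e12)/(a^2 + b^2).
a^2 + b^2 = 9 + 25 = 34
Scalar part = -3/34 = -3/34
Bivector coeff = 5/34 = 5/34
M^{-1} = -3/34 + 5/34*e12


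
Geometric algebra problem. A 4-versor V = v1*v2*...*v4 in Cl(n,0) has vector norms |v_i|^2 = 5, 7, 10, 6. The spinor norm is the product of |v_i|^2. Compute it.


Spinor norm N(V) = |v1|^2 * |v2|^2 * ... * |v4|^2
= 5 * 7 * 10 * 6
Running product: 5, 35, 350, 2100
N(V) = 2100


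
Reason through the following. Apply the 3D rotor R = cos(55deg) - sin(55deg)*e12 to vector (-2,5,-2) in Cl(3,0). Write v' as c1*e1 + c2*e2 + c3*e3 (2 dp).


Rotor R = cos(55deg) - sin(55deg)*e12
Rotation angle theta = 2 * 55 = 110 degrees in the e12 plane (e1 -> e2).
The component perpendicular to the plane (e3) is invariant: v'_3 = v3 = -2.00
cos(110deg) = -0.3420, sin(110deg) = 0.9397
v'_1 = v1*cos(theta) - v2*sin(theta) = -2*(-0.3420) - 5*0.9397 = -4.01
v'_2 = v1*sin(theta) + v2*cos(theta) = -2*0.9397 + 5*(-0.3420) = -3.59
v' = -4.01*e1 - 3.59*e2 - 2.00*e3


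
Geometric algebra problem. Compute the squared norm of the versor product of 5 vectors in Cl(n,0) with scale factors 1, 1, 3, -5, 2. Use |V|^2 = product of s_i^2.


Each vector v_i has |v_i|^2 = s_i^2
Squared scales: 1^2 = 1, 1^2 = 1, 3^2 = 9, (-5)^2 = 25, 2^2 = 4
|V|^2 = 1 * 1 * 9 * 25 * 4
= 900


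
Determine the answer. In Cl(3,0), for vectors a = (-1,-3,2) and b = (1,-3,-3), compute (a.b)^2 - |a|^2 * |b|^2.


a . b = (-1)*1 + (-3)*(-3) + 2*(-3)
= -1 + 9 + (-6) = 2
|a|^2 = (-1)^2 + (-3)^2 + 2^2 = 14
|b|^2 = 1^2 + (-3)^2 + (-3)^2 = 19
(a.b)^2 = 2^2 = 4
|a|^2 * |b|^2 = 14 * 19 = 266
Result = 4 - 266 = -262


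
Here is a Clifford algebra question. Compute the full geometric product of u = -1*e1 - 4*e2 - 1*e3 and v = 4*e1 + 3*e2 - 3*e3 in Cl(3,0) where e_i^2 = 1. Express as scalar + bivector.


In Cl(3,0): e_i^2 = 1, e_ie_j = -e_je_i for i != j.
Scalar part = u . v = (-1)*4 + (-4)*3 + (-1)*(-3)
= -4 + (-12) + 3 = -13
e12 coeff = (-1)*3 - (-4)*4 = -3 - (-16) = 13
e13 coeff = (-1)*(-3) - (-1)*4 = 3 - (-4) = 7
e23 coeff = (-4)*(-3) - (-1)*3 = 12 - (-3) = 15
uv = -13 + 13*e12 + 7*e13 + 15*e23


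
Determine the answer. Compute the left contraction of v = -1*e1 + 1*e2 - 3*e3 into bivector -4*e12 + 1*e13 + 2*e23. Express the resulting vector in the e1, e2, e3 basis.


Left contraction v _| B = <vB>_1 (grade-1 part of the geometric product vB).
Using e1_|e12 = e2, e2_|e12 = -e1, e1_|e13 = e3, e3_|e13 = -e1, e2_|e23 = e3, e3_|e23 = -e2:
e1 coeff: -v2*b12 - v3*b13 = -(1)*(-4) - (-3)*(1) = 7
e2 coeff: v1*b12 - v3*b23 = (-1)*(-4) - (-3)*(2) = 10
e3 coeff: v1*b13 + v2*b23 = (-1)*(1) + (1)*(2) = 1
v _| B = 7*e1 + 10*e2 + 1*e3


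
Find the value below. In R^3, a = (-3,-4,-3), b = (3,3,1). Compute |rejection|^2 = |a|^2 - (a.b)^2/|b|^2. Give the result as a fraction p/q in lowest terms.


|a|^2 = (-3)^2 + (-4)^2 + (-3)^2 = 34
|b|^2 = 3^2 + 3^2 + 1^2 = 19
a . b = (-3)*3 + (-4)*3 + (-3)*1 = -24
(a.b)^2 = (-24)^2 = 576
|rej|^2 = 34 - 576/19
= (646 - 576)/19
= 70/19
In lowest terms: 70/19


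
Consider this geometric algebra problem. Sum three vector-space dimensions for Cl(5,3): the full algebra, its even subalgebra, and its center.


n = 5 + 3 = 8
Total dim = 2^8 = 256
Even subalgebra dim = 2^7 = 128
n is even, so center dim = 1
Sum = 256 + 128 + 1 = 385


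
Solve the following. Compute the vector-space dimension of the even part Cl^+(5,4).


Even subalgebra dimension = 2^(n-1)
n = 5 + 4 = 9
2^(9 - 1) = 2^8 = 256
Verification: sum of C(9,k) for even k = 1 + 36 + 126 + 84 + 9 = 256
Result = 256


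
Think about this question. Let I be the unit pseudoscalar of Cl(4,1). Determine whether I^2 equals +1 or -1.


The pseudoscalar I = e1...e_n (product of all n generators) of Cl(p,q) satisfies I^2 = (-1)^(q + n(n-1)/2).
p = 4, q = 1, n = p + q = 5
n(n-1)/2 = 5 * 4 / 2 = 10
Exponent = q + n(n-1)/2 = 1 + 10 = 11
I^2 = (-1)^11 = -1


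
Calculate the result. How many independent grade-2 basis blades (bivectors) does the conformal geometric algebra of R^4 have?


The conformal model of R^4 uses Cl(5,1) with m = 4 + 2 = 6 generators.
Number of grade-2 blades = C(m, 2) = C(6, 2)
= 6*5/2 = 15


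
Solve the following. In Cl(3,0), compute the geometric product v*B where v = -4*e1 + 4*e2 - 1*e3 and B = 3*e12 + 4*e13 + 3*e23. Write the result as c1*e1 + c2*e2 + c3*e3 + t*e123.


vB has grade-1 (vector) and grade-3 (trivector) parts: vB = (v _| B) + (v ^ B).
Vector part <vB>_1:
  e1: -v2*b12 - v3*b13 = -(4)*(3) - (-1)*(4) = -8
  e2: v1*b12 - v3*b23 = (-4)*(3) - (-1)*(3) = -9
  e3: v1*b13 + v2*b23 = (-4)*(4) + (4)*(3) = -4
Trivector part <vB>_3:
  e123: v1*b23 - v2*b13 + v3*b12 = (-4)*(3) - (4)*(4) + (-1)*(3) = -31
vB = -8*e1 - 9*e2 - 4*e3 - 31*e123


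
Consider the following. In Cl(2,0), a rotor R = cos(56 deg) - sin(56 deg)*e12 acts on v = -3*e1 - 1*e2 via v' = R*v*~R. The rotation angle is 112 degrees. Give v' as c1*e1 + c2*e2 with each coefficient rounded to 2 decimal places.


Rotor R = cos(56deg) - sin(56deg)*e12
Rotation angle theta = 2 * 56 = 112 degrees
v' = R*v*~R rotates v by theta.
cos(112deg) = -0.3746, sin(112deg) = 0.9272
v'_1 = -3*cos(112deg) - (-1)*sin(112deg)
= -3*(-0.3746) - (-1)*0.9272
= 2.05
v'_2 = -3*sin(112deg) + (-1)*cos(112deg)
= -3*0.9272 + (-1)*(-0.3746)
= -2.41
v' = 2.05*e1 - 2.41*e2


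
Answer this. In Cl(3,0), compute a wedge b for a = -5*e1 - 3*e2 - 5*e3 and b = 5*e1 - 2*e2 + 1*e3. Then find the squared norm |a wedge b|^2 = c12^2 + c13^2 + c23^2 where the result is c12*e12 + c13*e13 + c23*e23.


a wedge b = (a1*b2 - a2*b1)*e12 + (a1*b3 - a3*b1)*e13 + (a2*b3 - a3*b2)*e23
e12 coeff: (-5)*(-2) - (-3)*5 = 10 - (-15) = 25
e13 coeff: (-5)*1 - (-5)*5 = -5 - (-25) = 20
e23 coeff: (-3)*1 - (-5)*(-2) = -3 - 10 = -13
|a wedge b|^2 = 25^2 + 20^2 + (-13)^2
= 625 + 400 + 169
= 1194


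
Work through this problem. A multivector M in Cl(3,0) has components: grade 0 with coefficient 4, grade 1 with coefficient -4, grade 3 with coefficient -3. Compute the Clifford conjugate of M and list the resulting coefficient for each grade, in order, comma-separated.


Clifford conjugate sign for grade k: (-1)^(k(k+1)/2)
Grade 0: (-1)^(0*1/2) = (-1)^0 = 1, coeff 4 -> 4
Grade 1: (-1)^(1*2/2) = (-1)^1 = -1, coeff -4 -> 4
Grade 3: (-1)^(3*4/2) = (-1)^6 = 1, coeff -3 -> -3
Conjugated coefficients: 4, 4, -3


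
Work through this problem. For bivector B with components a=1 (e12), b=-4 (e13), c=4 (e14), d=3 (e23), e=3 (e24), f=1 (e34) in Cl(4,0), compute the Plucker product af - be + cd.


Plucker relation: af - be + cd
a*f = 1*1 = 1
b*e = (-4)*3 = -12
c*d = 4*3 = 12
af - be + cd = 1 - (-12) + 12
= 25


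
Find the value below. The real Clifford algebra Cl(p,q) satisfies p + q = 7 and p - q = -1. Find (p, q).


We need p + q = 7 and p - q = -1.
Adding: 2p = 7 + (-1) = 6, so p = 3.
Then q = 7 - 3 = 4.
(p, q) = (3, 4)


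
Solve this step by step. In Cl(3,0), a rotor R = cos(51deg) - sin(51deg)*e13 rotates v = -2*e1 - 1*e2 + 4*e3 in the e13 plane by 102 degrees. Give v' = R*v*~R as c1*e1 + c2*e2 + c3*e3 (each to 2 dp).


Rotor R = cos(51deg) - sin(51deg)*e13
Rotation angle theta = 2 * 51 = 102 degrees in the e13 plane (e1 -> e3).
The component perpendicular to the plane (e2) is invariant: v'_2 = v2 = -1.00
cos(102deg) = -0.2079, sin(102deg) = 0.9781
v'_1 = v1*cos(theta) - v3*sin(theta) = -2*(-0.2079) - 4*0.9781 = -3.50
v'_3 = v1*sin(theta) + v3*cos(theta) = -2*0.9781 + 4*(-0.2079) = -2.79
v' = -3.50*e1 - 1.00*e2 - 2.79*e3


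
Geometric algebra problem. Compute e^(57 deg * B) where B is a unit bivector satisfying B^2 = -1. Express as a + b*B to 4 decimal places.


For a unit bivector B with B^2 = -1, the exponential series gives
e^(theta*B) = cos(theta) + sin(theta)*B (the GA analogue of Euler's formula).
theta = 57 degrees = 0.994838 rad
cos(57 deg) = 0.5446
sin(57 deg) = 0.8387
exp(theta*B) = 0.5446 + 0.8387*B


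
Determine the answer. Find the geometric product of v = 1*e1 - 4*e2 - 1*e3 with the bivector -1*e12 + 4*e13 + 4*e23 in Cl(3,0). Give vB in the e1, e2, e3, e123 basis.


vB has grade-1 (vector) and grade-3 (trivector) parts: vB = (v _| B) + (v ^ B).
Vector part <vB>_1:
  e1: -v2*b12 - v3*b13 = -(-4)*(-1) - (-1)*(4) = 0
  e2: v1*b12 - v3*b23 = (1)*(-1) - (-1)*(4) = 3
  e3: v1*b13 + v2*b23 = (1)*(4) + (-4)*(4) = -12
Trivector part <vB>_3:
  e123: v1*b23 - v2*b13 + v3*b12 = (1)*(4) - (-4)*(4) + (-1)*(-1) = 21
vB = 0*e1 + 3*e2 - 12*e3 + 21*e123


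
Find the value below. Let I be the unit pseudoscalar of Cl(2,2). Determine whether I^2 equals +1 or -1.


The pseudoscalar I = e1...e_n (product of all n generators) of Cl(p,q) satisfies I^2 = (-1)^(q + n(n-1)/2).
p = 2, q = 2, n = p + q = 4
n(n-1)/2 = 4 * 3 / 2 = 6
Exponent = q + n(n-1)/2 = 2 + 6 = 8
I^2 = (-1)^8 = +1


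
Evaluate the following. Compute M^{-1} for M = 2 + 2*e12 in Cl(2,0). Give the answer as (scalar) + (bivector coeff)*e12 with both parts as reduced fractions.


M = 2 + 2*e12, where e12^2 = -1.
Since M commutes with its reverse ~M = a - b*e12, M * ~M = a^2 - b^2*e12^2 = a^2 + b^2.
So M^{-1} = ~M / (a^2 + b^2) = (a - b*e12)/(a^2 + b^2).
a^2 + b^2 = 4 + 4 = 8
Scalar part = 2/8 = 1/4
Bivector coeff = -2/8 = -1/4
M^{-1} = 1/4 - 1/4*e12


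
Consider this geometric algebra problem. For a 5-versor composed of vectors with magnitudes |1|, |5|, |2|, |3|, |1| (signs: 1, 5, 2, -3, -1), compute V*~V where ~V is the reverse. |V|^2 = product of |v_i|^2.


Each vector v_i has |v_i|^2 = s_i^2
Squared scales: 1^2 = 1, 5^2 = 25, 2^2 = 4, (-3)^2 = 9, (-1)^2 = 1
|V|^2 = 1 * 25 * 4 * 9 * 1
= 900


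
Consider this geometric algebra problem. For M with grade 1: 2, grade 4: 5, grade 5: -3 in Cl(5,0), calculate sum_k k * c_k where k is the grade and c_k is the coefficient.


Grade-weighted sum = sum of grade_k * coefficient_k
1*2 = 2
4*5 = 20
5*(-3) = -15
Total = 2 + 20 + (-15) = 7


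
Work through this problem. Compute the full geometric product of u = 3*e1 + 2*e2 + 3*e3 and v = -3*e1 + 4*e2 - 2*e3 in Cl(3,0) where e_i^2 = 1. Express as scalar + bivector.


In Cl(3,0): e_i^2 = 1, e_ie_j = -e_je_i for i != j.
Scalar part = u . v = 3*(-3) + 2*4 + 3*(-2)
= -9 + 8 + (-6) = -7
e12 coeff = 3*4 - 2*(-3) = 12 - (-6) = 18
e13 coeff = 3*(-2) - 3*(-3) = -6 - (-9) = 3
e23 coeff = 2*(-2) - 3*4 = -4 - 12 = -16
uv = -7 + 18*e12 + 3*e13 - 16*e23


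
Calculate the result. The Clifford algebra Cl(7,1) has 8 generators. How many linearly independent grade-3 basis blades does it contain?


Number of grade-k basis blades in Cl(p,q) with n = p + q is C(n, k).
n = 7 + 1 = 8
C(8, 3) = 8! / (3! * 5!)
= 40320 / (6 * 120)
= 56


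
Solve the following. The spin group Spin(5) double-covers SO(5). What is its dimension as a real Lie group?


Spin(n) double-covers SO(n); both have Lie algebra so(n) of dimension n(n-1)/2.
n = 5
n(n-1) = 5 * 4 = 20
dim Spin(5) = 20/2 = 10


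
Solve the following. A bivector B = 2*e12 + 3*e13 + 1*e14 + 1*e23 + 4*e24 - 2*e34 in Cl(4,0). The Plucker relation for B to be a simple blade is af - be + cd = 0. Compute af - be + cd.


Plucker relation: af - be + cd
a*f = 2*(-2) = -4
b*e = 3*4 = 12
c*d = 1*1 = 1
af - be + cd = -4 - 12 + 1
= -15


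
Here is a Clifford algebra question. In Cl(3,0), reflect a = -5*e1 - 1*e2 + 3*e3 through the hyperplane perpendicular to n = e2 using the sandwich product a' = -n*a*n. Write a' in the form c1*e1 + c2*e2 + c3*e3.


Reflection formula: a' = -n*a*n, with n = e2 (unit vector, n^2 = 1).
For reflection through hyperplane perp to e2:
The component along e2 flips sign, others stay.
a = (-5, -1, 3)
a' = (-5, 1, 3)
a' = -5*e1 + 1*e2 + 3*e3


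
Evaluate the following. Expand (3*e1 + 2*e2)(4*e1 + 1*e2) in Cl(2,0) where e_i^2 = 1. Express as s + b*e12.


Expand: (3*e1 + 2*e2)(4*e1 + 1*e2)
= 3*4*e1e1 + 3*1*e1e2 + 2*4*e2e1 + 2*1*e2e2
Using e1^2 = e2^2 = 1, e2e1 = -e1e2:
Scalar part s = 3*4 + 2*1 = 12 + 2 = 14
Bivector part b = 3*1 - 2*4 = 3 - 8 = -5
uv = 14 - 5*e12


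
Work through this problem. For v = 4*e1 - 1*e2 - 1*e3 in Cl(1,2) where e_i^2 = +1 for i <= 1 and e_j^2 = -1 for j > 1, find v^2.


v^2 = sum of c_i^2 * e_i^2
Positive signature terms (e_i^2 = +1): 4^2 = 16
Negative signature terms (e_j^2 = -1): (-1)^2 + (-1)^2 = 2
v^2 = 16 - 2 = 14


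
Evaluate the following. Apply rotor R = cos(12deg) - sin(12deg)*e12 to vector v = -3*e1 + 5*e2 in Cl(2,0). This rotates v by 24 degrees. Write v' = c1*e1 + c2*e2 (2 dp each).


Rotor R = cos(12deg) - sin(12deg)*e12
Rotation angle theta = 2 * 12 = 24 degrees
v' = R*v*~R rotates v by theta.
cos(24deg) = 0.9135, sin(24deg) = 0.4067
v'_1 = -3*cos(24deg) - 5*sin(24deg)
= -3*0.9135 - 5*0.4067
= -4.77
v'_2 = -3*sin(24deg) + 5*cos(24deg)
= -3*0.4067 + 5*0.9135
= 3.35
v' = -4.77*e1 + 3.35*e2


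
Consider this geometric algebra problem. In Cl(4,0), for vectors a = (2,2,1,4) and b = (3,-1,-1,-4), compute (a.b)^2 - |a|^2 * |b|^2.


a . b = 2*3 + 2*(-1) + 1*(-1) + 4*(-4)
= 6 + (-2) + (-1) + (-16) = -13
|a|^2 = 2^2 + 2^2 + 1^2 + 4^2 = 25
|b|^2 = 3^2 + (-1)^2 + (-1)^2 + (-4)^2 = 27
(a.b)^2 = (-13)^2 = 169
|a|^2 * |b|^2 = 25 * 27 = 675
Result = 169 - 675 = -506


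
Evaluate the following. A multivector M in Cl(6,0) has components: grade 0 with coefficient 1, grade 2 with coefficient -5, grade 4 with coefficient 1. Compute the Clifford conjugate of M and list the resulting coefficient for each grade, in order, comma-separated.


Clifford conjugate sign for grade k: (-1)^(k(k+1)/2)
Grade 0: (-1)^(0*1/2) = (-1)^0 = 1, coeff 1 -> 1
Grade 2: (-1)^(2*3/2) = (-1)^3 = -1, coeff -5 -> 5
Grade 4: (-1)^(4*5/2) = (-1)^10 = 1, coeff 1 -> 1
Conjugated coefficients: 1, 5, 1


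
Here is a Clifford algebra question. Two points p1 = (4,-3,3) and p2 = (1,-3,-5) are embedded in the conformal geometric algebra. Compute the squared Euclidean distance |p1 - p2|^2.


p1 - p2 = (3, 0, 8)
|p1 - p2|^2 = 3^2 + 0^2 + 8^2
= 9 + 0 + 64
= 73


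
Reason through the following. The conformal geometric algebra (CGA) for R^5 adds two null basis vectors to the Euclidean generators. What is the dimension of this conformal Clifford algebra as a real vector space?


The conformal model of R^5 uses Cl(6,1): the 5 Euclidean generators plus two extra orthogonal generators e+ (e+^2 = +1) and e- (e-^2 = -1), from which the null vectors e0, einf are built.
Number of generators m = 5 + 2 = 7.
dim Cl(p,q) = 2^m = 2^7 = 128


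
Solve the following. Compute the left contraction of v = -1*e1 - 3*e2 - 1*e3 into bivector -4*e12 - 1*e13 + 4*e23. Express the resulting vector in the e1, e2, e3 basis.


Left contraction v _| B = <vB>_1 (grade-1 part of the geometric product vB).
Using e1_|e12 = e2, e2_|e12 = -e1, e1_|e13 = e3, e3_|e13 = -e1, e2_|e23 = e3, e3_|e23 = -e2:
e1 coeff: -v2*b12 - v3*b13 = -(-3)*(-4) - (-1)*(-1) = -13
e2 coeff: v1*b12 - v3*b23 = (-1)*(-4) - (-1)*(4) = 8
e3 coeff: v1*b13 + v2*b23 = (-1)*(-1) + (-3)*(4) = -11
v _| B = -13*e1 + 8*e2 - 11*e3


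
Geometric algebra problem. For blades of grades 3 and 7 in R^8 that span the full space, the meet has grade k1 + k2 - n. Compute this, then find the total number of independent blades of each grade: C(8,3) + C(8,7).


Meet grade = grade(A) + grade(B) - n
= 3 + 7 - 8 = 2
C(8,3) = 56
C(8,7) = 8
dim_A + dim_B = 56 + 8 = 64


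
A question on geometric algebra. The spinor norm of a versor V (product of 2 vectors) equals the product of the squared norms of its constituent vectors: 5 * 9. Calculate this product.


Spinor norm N(V) = |v1|^2 * |v2|^2 * ... * |v2|^2
= 5 * 9
Running product: 5, 45
N(V) = 45


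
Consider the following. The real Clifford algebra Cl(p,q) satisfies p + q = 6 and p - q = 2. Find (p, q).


We need p + q = 6 and p - q = 2.
Adding: 2p = 6 + 2 = 8, so p = 4.
Then q = 6 - 4 = 2.
(p, q) = (4, 2)


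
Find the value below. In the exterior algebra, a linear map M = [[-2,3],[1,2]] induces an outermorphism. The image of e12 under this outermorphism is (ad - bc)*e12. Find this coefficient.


The outermorphism of a linear map f sends e1^e2 to f(e1)^f(e2).
f(e1) = -2*e1 + 1*e2
f(e2) = 3*e1 + 2*e2
f(e1) ^ f(e2) = (-2*e1 + 1*e2) ^ (3*e1 + 2*e2)
= (-2)*2*e12 + 1*3*e21
= (-4 - 3)*e12
= -7*e12
Coefficient = -7


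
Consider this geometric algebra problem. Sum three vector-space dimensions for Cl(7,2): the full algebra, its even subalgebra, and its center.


n = 7 + 2 = 9
Total dim = 2^9 = 512
Even subalgebra dim = 2^8 = 256
n is odd, so center dim = 2
Sum = 512 + 256 + 2 = 770


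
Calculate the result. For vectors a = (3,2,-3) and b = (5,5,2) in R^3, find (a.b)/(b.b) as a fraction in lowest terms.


Projection coefficient = (a . b) / (b . b)
a . b = 3*5 + 2*5 + (-3)*2
= 15 + 10 + (-6) = 19
b . b = 5^2 + 5^2 + 2^2
= 25 + 25 + 4 = 54
Coefficient = 19/54
In lowest terms: 19/54


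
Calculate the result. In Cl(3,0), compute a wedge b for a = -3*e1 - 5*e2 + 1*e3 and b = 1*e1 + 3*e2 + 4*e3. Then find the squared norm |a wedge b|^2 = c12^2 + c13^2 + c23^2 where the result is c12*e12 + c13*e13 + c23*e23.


a wedge b = (a1*b2 - a2*b1)*e12 + (a1*b3 - a3*b1)*e13 + (a2*b3 - a3*b2)*e23
e12 coeff: (-3)*3 - (-5)*1 = -9 - (-5) = -4
e13 coeff: (-3)*4 - 1*1 = -12 - 1 = -13
e23 coeff: (-5)*4 - 1*3 = -20 - 3 = -23
|a wedge b|^2 = (-4)^2 + (-13)^2 + (-23)^2
= 16 + 169 + 529
= 714


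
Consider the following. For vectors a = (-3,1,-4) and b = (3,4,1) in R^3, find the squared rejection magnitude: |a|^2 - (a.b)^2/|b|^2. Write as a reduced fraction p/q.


|a|^2 = (-3)^2 + 1^2 + (-4)^2 = 26
|b|^2 = 3^2 + 4^2 + 1^2 = 26
a . b = (-3)*3 + 1*4 + (-4)*1 = -9
(a.b)^2 = (-9)^2 = 81
|rej|^2 = 26 - 81/26
= (676 - 81)/26
= 595/26
In lowest terms: 595/26


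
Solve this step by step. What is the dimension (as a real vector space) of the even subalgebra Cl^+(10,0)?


Even subalgebra dimension = 2^(n-1)
n = 10 + 0 = 10
2^(10 - 1) = 2^9 = 512
Verification: sum of C(10,k) for even k = 1 + 45 + 210 + 210 + 45 + 1 = 512
Result = 512


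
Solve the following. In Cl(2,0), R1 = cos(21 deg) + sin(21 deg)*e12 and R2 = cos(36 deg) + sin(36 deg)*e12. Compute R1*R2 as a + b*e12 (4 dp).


Same-plane rotors commute and their half-angles add:
R1*R2 = cos(a1 + a2) + sin(a1 + a2)*e12.
a1 + a2 = 21 + 36 = 57 deg
cos(57 deg) = 0.5446
sin(57 deg) = 0.8387
R1*R2 = 0.5446 + 0.8387*e12


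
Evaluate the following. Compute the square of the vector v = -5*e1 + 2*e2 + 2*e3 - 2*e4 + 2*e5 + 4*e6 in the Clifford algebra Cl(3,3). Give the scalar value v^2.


v^2 = sum of c_i^2 * e_i^2
Positive signature terms (e_i^2 = +1): (-5)^2 + 2^2 + 2^2 = 33
Negative signature terms (e_j^2 = -1): (-2)^2 + 2^2 + 4^2 = 24
v^2 = 33 - 24 = 9


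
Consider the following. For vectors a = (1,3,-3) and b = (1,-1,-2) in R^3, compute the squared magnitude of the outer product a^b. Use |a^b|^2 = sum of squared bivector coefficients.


a wedge b = (a1*b2 - a2*b1)*e12 + (a1*b3 - a3*b1)*e13 + (a2*b3 - a3*b2)*e23
e12 coeff: 1*(-1) - 3*1 = -1 - 3 = -4
e13 coeff: 1*(-2) - (-3)*1 = -2 - (-3) = 1
e23 coeff: 3*(-2) - (-3)*(-1) = -6 - 3 = -9
|a wedge b|^2 = (-4)^2 + 1^2 + (-9)^2
= 16 + 1 + 81
= 98


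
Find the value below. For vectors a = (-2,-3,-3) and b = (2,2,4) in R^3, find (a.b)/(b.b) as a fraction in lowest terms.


Projection coefficient = (a . b) / (b . b)
a . b = (-2)*2 + (-3)*2 + (-3)*4
= -4 + (-6) + (-12) = -22
b . b = 2^2 + 2^2 + 4^2
= 4 + 4 + 16 = 24
Coefficient = -22/24
In lowest terms: -11/12


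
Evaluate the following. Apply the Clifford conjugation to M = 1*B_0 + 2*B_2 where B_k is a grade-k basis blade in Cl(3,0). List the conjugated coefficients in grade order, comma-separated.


Clifford conjugate sign for grade k: (-1)^(k(k+1)/2)
Grade 0: (-1)^(0*1/2) = (-1)^0 = 1, coeff 1 -> 1
Grade 2: (-1)^(2*3/2) = (-1)^3 = -1, coeff 2 -> -2
Conjugated coefficients: 1, -2


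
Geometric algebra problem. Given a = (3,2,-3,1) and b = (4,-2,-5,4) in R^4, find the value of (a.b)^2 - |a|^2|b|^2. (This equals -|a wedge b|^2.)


a . b = 3*4 + 2*(-2) + (-3)*(-5) + 1*4
= 12 + (-4) + 15 + 4 = 27
|a|^2 = 3^2 + 2^2 + (-3)^2 + 1^2 = 23
|b|^2 = 4^2 + (-2)^2 + (-5)^2 + 4^2 = 61
(a.b)^2 = 27^2 = 729
|a|^2 * |b|^2 = 23 * 61 = 1403
Result = 729 - 1403 = -674


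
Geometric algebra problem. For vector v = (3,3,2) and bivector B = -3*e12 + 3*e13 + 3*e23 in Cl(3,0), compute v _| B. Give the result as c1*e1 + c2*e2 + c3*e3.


Left contraction v _| B = <vB>_1 (grade-1 part of the geometric product vB).
Using e1_|e12 = e2, e2_|e12 = -e1, e1_|e13 = e3, e3_|e13 = -e1, e2_|e23 = e3, e3_|e23 = -e2:
e1 coeff: -v2*b12 - v3*b13 = -(3)*(-3) - (2)*(3) = 3
e2 coeff: v1*b12 - v3*b23 = (3)*(-3) - (2)*(3) = -15
e3 coeff: v1*b13 + v2*b23 = (3)*(3) + (3)*(3) = 18
v _| B = 3*e1 - 15*e2 + 18*e3


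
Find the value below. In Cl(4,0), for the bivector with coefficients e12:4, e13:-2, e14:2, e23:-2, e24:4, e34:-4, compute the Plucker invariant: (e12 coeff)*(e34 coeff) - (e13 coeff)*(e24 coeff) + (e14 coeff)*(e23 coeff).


Plucker relation: af - be + cd
a*f = 4*(-4) = -16
b*e = (-2)*4 = -8
c*d = 2*(-2) = -4
af - be + cd = -16 - (-8) + (-4)
= -12


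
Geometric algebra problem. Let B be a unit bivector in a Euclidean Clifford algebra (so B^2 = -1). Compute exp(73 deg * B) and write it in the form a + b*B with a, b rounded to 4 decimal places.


For a unit bivector B with B^2 = -1, the exponential series gives
e^(theta*B) = cos(theta) + sin(theta)*B (the GA analogue of Euler's formula).
theta = 73 degrees = 1.27409 rad
cos(73 deg) = 0.2924
sin(73 deg) = 0.9563
exp(theta*B) = 0.2924 + 0.9563*B


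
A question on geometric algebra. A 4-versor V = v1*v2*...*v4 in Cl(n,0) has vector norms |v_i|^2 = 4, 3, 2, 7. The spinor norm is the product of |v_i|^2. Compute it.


Spinor norm N(V) = |v1|^2 * |v2|^2 * ... * |v4|^2
= 4 * 3 * 2 * 7
Running product: 4, 12, 24, 168
N(V) = 168


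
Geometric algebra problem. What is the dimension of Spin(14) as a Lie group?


Spin(n) double-covers SO(n); both have Lie algebra so(n) of dimension n(n-1)/2.
n = 14
n(n-1) = 14 * 13 = 182
dim Spin(14) = 182/2 = 91


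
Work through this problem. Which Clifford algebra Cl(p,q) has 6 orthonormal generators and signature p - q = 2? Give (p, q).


We need p + q = 6 and p - q = 2.
Adding: 2p = 6 + 2 = 8, so p = 4.
Then q = 6 - 4 = 2.
(p, q) = (4, 2)


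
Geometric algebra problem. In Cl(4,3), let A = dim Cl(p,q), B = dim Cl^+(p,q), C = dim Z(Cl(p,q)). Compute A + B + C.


n = 4 + 3 = 7
Total dim = 2^7 = 128
Even subalgebra dim = 2^6 = 64
n is odd, so center dim = 2
Sum = 128 + 64 + 2 = 194


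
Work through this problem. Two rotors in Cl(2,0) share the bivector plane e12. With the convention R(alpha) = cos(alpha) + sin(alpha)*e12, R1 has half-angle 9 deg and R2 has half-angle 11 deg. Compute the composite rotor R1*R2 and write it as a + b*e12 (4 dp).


Same-plane rotors commute and their half-angles add:
R1*R2 = cos(a1 + a2) + sin(a1 + a2)*e12.
a1 + a2 = 9 + 11 = 20 deg
cos(20 deg) = 0.9397
sin(20 deg) = 0.3420
R1*R2 = 0.9397 + 0.3420*e12


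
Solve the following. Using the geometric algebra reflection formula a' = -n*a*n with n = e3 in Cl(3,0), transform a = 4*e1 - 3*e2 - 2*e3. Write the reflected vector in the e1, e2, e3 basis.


Reflection formula: a' = -n*a*n, with n = e3 (unit vector, n^2 = 1).
For reflection through hyperplane perp to e3:
The component along e3 flips sign, others stay.
a = (4, -3, -2)
a' = (4, -3, 2)
a' = 4*e1 - 3*e2 + 2*e3


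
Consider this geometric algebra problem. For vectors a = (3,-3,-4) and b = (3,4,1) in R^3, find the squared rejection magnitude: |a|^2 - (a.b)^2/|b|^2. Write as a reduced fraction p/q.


|a|^2 = 3^2 + (-3)^2 + (-4)^2 = 34
|b|^2 = 3^2 + 4^2 + 1^2 = 26
a . b = 3*3 + (-3)*4 + (-4)*1 = -7
(a.b)^2 = (-7)^2 = 49
|rej|^2 = 34 - 49/26
= (884 - 49)/26
= 835/26
In lowest terms: 835/26


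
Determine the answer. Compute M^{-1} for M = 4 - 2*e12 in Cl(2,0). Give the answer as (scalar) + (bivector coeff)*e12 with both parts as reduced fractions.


M = 4 - 2*e12, where e12^2 = -1.
Since M commutes with its reverse ~M = a - b*e12, M * ~M = a^2 - b^2*e12^2 = a^2 + b^2.
So M^{-1} = ~M / (a^2 + b^2) = (a - b*e12)/(a^2 + b^2).
a^2 + b^2 = 16 + 4 = 20
Scalar part = 4/20 = 1/5
Bivector coeff = 2/20 = 1/10
M^{-1} = 1/5 + 1/10*e12


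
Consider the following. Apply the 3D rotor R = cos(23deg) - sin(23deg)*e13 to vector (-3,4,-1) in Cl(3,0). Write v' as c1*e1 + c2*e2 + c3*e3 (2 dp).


Rotor R = cos(23deg) - sin(23deg)*e13
Rotation angle theta = 2 * 23 = 46 degrees in the e13 plane (e1 -> e3).
The component perpendicular to the plane (e2) is invariant: v'_2 = v2 = 4.00
cos(46deg) = 0.6947, sin(46deg) = 0.7193
v'_1 = v1*cos(theta) - v3*sin(theta) = -3*0.6947 - (-1)*0.7193 = -1.36
v'_3 = v1*sin(theta) + v3*cos(theta) = -3*0.7193 + (-1)*0.6947 = -2.85
v' = -1.36*e1 + 4.00*e2 - 2.85*e3


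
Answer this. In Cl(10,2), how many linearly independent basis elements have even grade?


Even subalgebra dimension = 2^(n-1)
n = 10 + 2 = 12
2^(12 - 1) = 2^11 = 2048
Verification: sum of C(12,k) for even k = 1 + 66 + 495 + 924 + 495 + 66 + 1 = 2048
Result = 2048


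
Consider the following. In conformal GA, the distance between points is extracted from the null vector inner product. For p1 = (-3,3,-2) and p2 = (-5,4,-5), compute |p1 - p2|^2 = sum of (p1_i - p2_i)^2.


p1 - p2 = (2, -1, 3)
|p1 - p2|^2 = 2^2 + (-1)^2 + 3^2
= 4 + 1 + 9
= 14


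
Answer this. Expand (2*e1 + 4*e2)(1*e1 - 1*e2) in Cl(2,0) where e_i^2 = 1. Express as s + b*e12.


Expand: (2*e1 + 4*e2)(1*e1 - 1*e2)
= 2*1*e1e1 + 2*(-1)*e1e2 + 4*1*e2e1 + 4*(-1)*e2e2
Using e1^2 = e2^2 = 1, e2e1 = -e1e2:
Scalar part s = 2*1 + 4*(-1) = 2 + (-4) = -2
Bivector part b = 2*(-1) - 4*1 = -2 - 4 = -6
uv = -2 - 6*e12


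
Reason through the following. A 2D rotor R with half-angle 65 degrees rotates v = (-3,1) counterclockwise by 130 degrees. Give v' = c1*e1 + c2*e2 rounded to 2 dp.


Rotor R = cos(65deg) - sin(65deg)*e12
Rotation angle theta = 2 * 65 = 130 degrees
v' = R*v*~R rotates v by theta.
cos(130deg) = -0.6428, sin(130deg) = 0.7660
v'_1 = -3*cos(130deg) - 1*sin(130deg)
= -3*(-0.6428) - 1*0.7660
= 1.16
v'_2 = -3*sin(130deg) + 1*cos(130deg)
= -3*0.7660 + 1*(-0.6428)
= -2.94
v' = 1.16*e1 - 2.94*e2


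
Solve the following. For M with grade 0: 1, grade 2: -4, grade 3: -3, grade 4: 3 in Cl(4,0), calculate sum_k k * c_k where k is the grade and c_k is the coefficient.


Grade-weighted sum = sum of grade_k * coefficient_k
0*1 = 0
2*(-4) = -8
3*(-3) = -9
4*3 = 12
Total = 0 + (-8) + (-9) + 12 = -5


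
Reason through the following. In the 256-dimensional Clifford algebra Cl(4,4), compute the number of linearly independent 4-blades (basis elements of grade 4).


Number of grade-k basis blades in Cl(p,q) with n = p + q is C(n, k).
n = 4 + 4 = 8
C(8, 4) = 8! / (4! * 4!)
= 40320 / (24 * 24)
= 70


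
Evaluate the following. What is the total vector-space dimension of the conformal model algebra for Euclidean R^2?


The conformal model of R^2 uses Cl(3,1): the 2 Euclidean generators plus two extra orthogonal generators e+ (e+^2 = +1) and e- (e-^2 = -1), from which the null vectors e0, einf are built.
Number of generators m = 2 + 2 = 4.
dim Cl(p,q) = 2^m = 2^4 = 16


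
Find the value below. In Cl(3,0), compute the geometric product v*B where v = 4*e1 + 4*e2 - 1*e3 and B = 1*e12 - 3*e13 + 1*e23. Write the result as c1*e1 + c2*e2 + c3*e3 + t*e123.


vB has grade-1 (vector) and grade-3 (trivector) parts: vB = (v _| B) + (v ^ B).
Vector part <vB>_1:
  e1: -v2*b12 - v3*b13 = -(4)*(1) - (-1)*(-3) = -7
  e2: v1*b12 - v3*b23 = (4)*(1) - (-1)*(1) = 5
  e3: v1*b13 + v2*b23 = (4)*(-3) + (4)*(1) = -8
Trivector part <vB>_3:
  e123: v1*b23 - v2*b13 + v3*b12 = (4)*(1) - (4)*(-3) + (-1)*(1) = 15
vB = -7*e1 + 5*e2 - 8*e3 + 15*e123


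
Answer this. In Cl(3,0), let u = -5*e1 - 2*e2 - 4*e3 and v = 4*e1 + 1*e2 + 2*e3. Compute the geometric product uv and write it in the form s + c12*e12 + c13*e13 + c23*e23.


In Cl(3,0): e_i^2 = 1, e_ie_j = -e_je_i for i != j.
Scalar part = u . v = (-5)*4 + (-2)*1 + (-4)*2
= -20 + (-2) + (-8) = -30
e12 coeff = (-5)*1 - (-2)*4 = -5 - (-8) = 3
e13 coeff = (-5)*2 - (-4)*4 = -10 - (-16) = 6
e23 coeff = (-2)*2 - (-4)*1 = -4 - (-4) = 0
uv = -30 + 3*e12 + 6*e13 + 0*e23


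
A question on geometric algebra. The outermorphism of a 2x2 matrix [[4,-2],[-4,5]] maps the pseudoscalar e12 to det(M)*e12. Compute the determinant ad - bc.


The outermorphism of a linear map f sends e1^e2 to f(e1)^f(e2).
f(e1) = 4*e1 - 4*e2
f(e2) = -2*e1 + 5*e2
f(e1) ^ f(e2) = (4*e1 - 4*e2) ^ (-2*e1 + 5*e2)
= 4*5*e12 + (-4)*(-2)*e21
= (20 - 8)*e12
= 12*e12
Coefficient = 12


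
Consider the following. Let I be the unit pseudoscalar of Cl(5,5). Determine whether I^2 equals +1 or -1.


The pseudoscalar I = e1...e_n (product of all n generators) of Cl(p,q) satisfies I^2 = (-1)^(q + n(n-1)/2).
p = 5, q = 5, n = p + q = 10
n(n-1)/2 = 10 * 9 / 2 = 45
Exponent = q + n(n-1)/2 = 5 + 45 = 50
I^2 = (-1)^50 = +1


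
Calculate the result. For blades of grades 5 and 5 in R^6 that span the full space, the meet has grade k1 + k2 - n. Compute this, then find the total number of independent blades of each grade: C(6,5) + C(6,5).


Meet grade = grade(A) + grade(B) - n
= 5 + 5 - 6 = 4
C(6,5) = 6
C(6,5) = 6
dim_A + dim_B = 6 + 6 = 12


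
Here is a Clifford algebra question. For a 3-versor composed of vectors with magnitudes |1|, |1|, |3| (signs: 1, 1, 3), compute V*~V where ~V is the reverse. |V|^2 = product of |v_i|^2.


Each vector v_i has |v_i|^2 = s_i^2
Squared scales: 1^2 = 1, 1^2 = 1, 3^2 = 9
|V|^2 = 1 * 1 * 9
= 9


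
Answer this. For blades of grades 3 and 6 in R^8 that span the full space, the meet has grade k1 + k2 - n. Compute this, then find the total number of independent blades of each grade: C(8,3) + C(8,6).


Meet grade = grade(A) + grade(B) - n
= 3 + 6 - 8 = 1
C(8,3) = 56
C(8,6) = 28
dim_A + dim_B = 56 + 28 = 84


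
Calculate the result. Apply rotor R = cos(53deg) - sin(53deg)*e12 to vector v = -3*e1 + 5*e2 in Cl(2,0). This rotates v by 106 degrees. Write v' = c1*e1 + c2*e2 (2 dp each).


Rotor R = cos(53deg) - sin(53deg)*e12
Rotation angle theta = 2 * 53 = 106 degrees
v' = R*v*~R rotates v by theta.
cos(106deg) = -0.2756, sin(106deg) = 0.9613
v'_1 = -3*cos(106deg) - 5*sin(106deg)
= -3*(-0.2756) - 5*0.9613
= -3.98
v'_2 = -3*sin(106deg) + 5*cos(106deg)
= -3*0.9613 + 5*(-0.2756)
= -4.26
v' = -3.98*e1 - 4.26*e2
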